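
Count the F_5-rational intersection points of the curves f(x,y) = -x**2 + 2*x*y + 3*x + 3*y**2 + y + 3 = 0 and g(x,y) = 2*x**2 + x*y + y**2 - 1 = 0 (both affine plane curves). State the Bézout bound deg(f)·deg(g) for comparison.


Common zeros: {(0, 4)}; count = 1; Bézout bound = 4.

deg(f) = 2, deg(g) = 2, so Bézout bound = 4.
Scan x ∈ F_5. For each x, list the y ∈ F_5 with f(x, y) ≡ 0 and those with g(x, y) ≡ 0 (mod 5); the common zeros in that column are the intersection.
  x = 0: f ≡ 0 at y ∈ {4}; g ≡ 0 at y ∈ {1, 4}; common: {4}.
  x = 1: f ≡ 0 at y ∈ {0, 4}; g ≡ 0 at y ∈ ∅; common: ∅.
  x = 2: f ≡ 0 at y ∈ {0}; g ≡ 0 at y ∈ {1, 2}; common: ∅.
  x = 3: f ≡ 0 at y ∈ ∅; g ≡ 0 at y ∈ {3, 4}; common: ∅.
  x = 4: f ≡ 0 at y ∈ ∅; g ≡ 0 at y ∈ ∅; common: ∅.
Collecting: common zeros = {(0, 4)}, so the count is 1.
Comparison with the Bézout bound: 1 ≤ 4 = deg(f)·deg(g), as expected for curves with no common component (the affine F_5-count falls short of the bound because intersections may lie at infinity, over extension fields, or carry multiplicity).


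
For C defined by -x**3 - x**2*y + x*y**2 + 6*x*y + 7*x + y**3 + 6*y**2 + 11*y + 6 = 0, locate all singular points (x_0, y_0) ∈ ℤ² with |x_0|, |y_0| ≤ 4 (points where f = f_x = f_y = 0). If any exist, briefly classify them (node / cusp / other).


Singular points: {(1, -2)}; classification: node.

Compute partial derivatives:
  f_x = -3*x**2 - 2*x*y + y**2 + 6*y + 7.
  f_y = -x**2 + 2*x*y + 6*x + 3*y**2 + 12*y + 11.
Scan x_0 ∈ {−4, ..., 4}. For each x_0, f_y(x_0, y) is a polynomial in y; find its integer roots y ∈ {−4, ..., 4}, then test f_x and f at those candidates.
  x = -4: f_y(-4, y) = 3*y**2 + 4*y - 29; no integer root y with |y| ≤ 4.
  x = -3: f_y(-3, y) = 3*y**2 + 6*y - 16; no integer root y with |y| ≤ 4.
  x = -2: f_y(-2, y) = 3*y**2 + 8*y - 5; no integer root y with |y| ≤ 4.
  x = -1: f_y(-1, y) = 3*y**2 + 10*y + 4; no integer root y with |y| ≤ 4.
  x = 0: f_y(0, y) = 3*y**2 + 12*y + 11; no integer root y with |y| ≤ 4.
  x = 1: f_y(1, y) = 3*y**2 + 14*y + 16; vanishes at y ∈ {-2}. (1, -2): f_x = 0, f = 0 — SINGULAR.
  x = 2: f_y(2, y) = 3*y**2 + 16*y + 19; no integer root y with |y| ≤ 4.
  x = 3: f_y(3, y) = 3*y**2 + 18*y + 20; no integer root y with |y| ≤ 4.
  x = 4: f_y(4, y) = 3*y**2 + 20*y + 19; no integer root y with |y| ≤ 4.
Only singular point on the grid: (1, -2).
Classify: substitute x = 1 + u, y = -2 + v and expand: f = -u**3 - u**2*v - u**2 + u*v**2 + v**3 + v**2.
No constant or linear terms (consistent with a singular point). Quadratic part: -u**2 + v**2. Cubic part: -u**3 - u**2*v + u*v**2 + v**3.
The quadratic part v**2 - u**2 = (v − u)(v + u) splits into two distinct linear factors, so there are two distinct tangent lines y − -2 = ±(x − 1) — this is a node (ordinary double point).
Classification: node.


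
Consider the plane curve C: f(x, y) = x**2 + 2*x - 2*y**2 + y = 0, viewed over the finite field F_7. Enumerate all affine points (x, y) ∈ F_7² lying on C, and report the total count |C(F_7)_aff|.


Affine F_7-points: {(0, 0), (0, 4), (1, 5), (1, 6), (2, 1), (2, 3), (3, 1), (3, 3), (4, 5), (4, 6), (5, 0), (5, 4), (6, 2)}; count = 13.

For each of the 49 pairs (x, y) ∈ F_7², evaluate f(x, y) mod 7. Record the zeros.
  x = 0: [0↦0, 1↦6, 2↦1, 3↦6, 4↦0, 5↦4, 6↦4]  zeros at y ∈ {0, 4}
  x = 1: [0↦3, 1↦2, 2↦4, 3↦2, 4↦3, 5↦0, 6↦0]  zeros at y ∈ {5, 6}
  x = 2: [0↦1, 1↦0, 2↦2, 3↦0, 4↦1, 5↦5, 6↦5]  zeros at y ∈ {1, 3}
  x = 3: [0↦1, 1↦0, 2↦2, 3↦0, 4↦1, 5↦5, 6↦5]  zeros at y ∈ {1, 3}
  x = 4: [0↦3, 1↦2, 2↦4, 3↦2, 4↦3, 5↦0, 6↦0]  zeros at y ∈ {5, 6}
  x = 5: [0↦0, 1↦6, 2↦1, 3↦6, 4↦0, 5↦4, 6↦4]  zeros at y ∈ {0, 4}
  x = 6: [0↦6, 1↦5, 2↦0, 3↦5, 4↦6, 5↦3, 6↦3]  zeros at y ∈ {2}
Collecting zeros: affine points = {(0, 0), (0, 4), (1, 5), (1, 6), (2, 1), (2, 3), (3, 1), (3, 3), (4, 5), (4, 6), (5, 0), (5, 4), (6, 2)}.
Total count |C(F_7)_aff| = 13.


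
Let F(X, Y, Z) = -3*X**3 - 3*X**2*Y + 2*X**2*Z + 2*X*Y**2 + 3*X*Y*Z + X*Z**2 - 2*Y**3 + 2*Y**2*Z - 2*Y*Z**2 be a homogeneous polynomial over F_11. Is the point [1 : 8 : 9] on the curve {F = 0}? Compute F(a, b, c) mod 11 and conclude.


F(1,8,9) ≡ 7 (mod 11); P is NOT on the curve.

Evaluate F(1, 8, 9) term-by-term (mod 11).
  -3*X**3 ↦ -3·1·1·1 = -3
  -3*X**2*Y ↦ -3·1·8·1 = -24
  2*X**2*Z ↦ 2·1·1·9 = 18
  2*X*Y**2 ↦ 2·1·64·1 = 128
  3*X*Y*Z ↦ 3·1·8·9 = 216
  X*Z**2 ↦ 1·1·1·81 = 81
  -2*Y**3 ↦ -2·1·512·1 = -1024
  2*Y**2*Z ↦ 2·1·64·9 = 1152
  -2*Y*Z**2 ↦ -2·1·8·81 = -1296
Sum: F(1, 8, 9) = (-3) + (-24) + (18) + (128) + (216) + (81) + (-1024) + (1152) + (-1296) = -752.
Reducing mod 11: -752 ≡ 7 (mod 11).
Since F(a, b, c) ≡ 7 ≠ 0 (mod 11), P does NOT lie on the curve.


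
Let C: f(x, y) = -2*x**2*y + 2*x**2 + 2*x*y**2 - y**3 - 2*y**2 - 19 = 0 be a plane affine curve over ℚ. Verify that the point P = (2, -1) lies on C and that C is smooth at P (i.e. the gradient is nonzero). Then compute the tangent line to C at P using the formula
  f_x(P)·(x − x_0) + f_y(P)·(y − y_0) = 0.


Tangent line at P: 18*x - 15*y - 51 = 0.

Step 1: f(2, -1) = 0, so P lies on C.
Step 2: partial derivatives
  f_x(x, y) = -4*x*y + 4*x + 2*y**2, f_y(x, y) = -2*x**2 + 4*x*y - 3*y**2 - 4*y.
  f_x(P) = 18, f_y(P) = -15 (gradient nonzero, so P is smooth).
Step 3: tangent line at P: 18·(x − 2) + -15·(y − -1) = 0.
Expanding: 18*x - 15*y - 51 = 0.


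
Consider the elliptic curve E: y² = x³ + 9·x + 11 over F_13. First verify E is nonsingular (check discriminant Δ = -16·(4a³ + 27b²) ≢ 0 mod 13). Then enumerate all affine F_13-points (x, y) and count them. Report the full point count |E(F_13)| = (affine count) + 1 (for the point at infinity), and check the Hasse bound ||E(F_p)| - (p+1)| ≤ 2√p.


Affine points = {(3, 0), (5, 5), (5, 8), (7, 1), (7, 12), (8, 6), (8, 7), (10, 3), (10, 10), (12, 1), (12, 12)}; affine count = 11; |E(F_13)| = 12.

Discriminant check: Δ ∝ 4a³ + 27b² = 4·9³ + 27·11² = 4·729 + 27·121 ≡ 8 (mod 13). Nonzero ⇒ E is nonsingular.
For each x ∈ F_13, compute rhs = x³ + 9·x + 11 mod 13, then count y ∈ F_13 with y² ≡ rhs.
  x = 0: rhs = 11, matching y values: none (0 points).
  x = 1: rhs = 8, matching y values: none (0 points).
  x = 2: rhs = 11, matching y values: none (0 points).
  x = 3: rhs = 0, matching y values: 0 (1 points).
  x = 4: rhs = 7, matching y values: none (0 points).
  x = 5: rhs = 12, matching y values: 5, 8 (2 points).
  x = 6: rhs = 8, matching y values: none (0 points).
  x = 7: rhs = 1, matching y values: 1, 12 (2 points).
  x = 8: rhs = 10, matching y values: 6, 7 (2 points).
  x = 9: rhs = 2, matching y values: none (0 points).
  x = 10: rhs = 9, matching y values: 3, 10 (2 points).
  x = 11: rhs = 11, matching y values: none (0 points).
  x = 12: rhs = 1, matching y values: 1, 12 (2 points).
Total affine count: 11.
Full point count |E(F_13)| = 11 + 1 = 12.
Hasse bound: |12 − (13+1)| = |-2| = 2 ≤ 2√13 ≈ 7.2111 ✓.


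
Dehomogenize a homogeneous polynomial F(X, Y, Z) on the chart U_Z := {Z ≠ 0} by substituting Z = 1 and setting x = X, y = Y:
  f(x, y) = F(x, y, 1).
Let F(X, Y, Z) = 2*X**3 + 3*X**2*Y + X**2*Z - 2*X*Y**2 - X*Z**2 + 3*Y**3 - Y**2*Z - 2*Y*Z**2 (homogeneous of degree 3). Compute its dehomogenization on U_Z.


f(x, y) = 2*x**3 + 3*x**2*y + x**2 - 2*x*y**2 - x + 3*y**3 - y**2 - 2*y

On U_Z we set Z = 1. Each monomial c·X^i·Y^j·Z^k in F becomes c·x^i·y^j·1^k = c·x^i·y^j.
Substituting Z = 1: F(X, Y, 1) = 2*x**3 + 3*x**2*y + x**2 - 2*x*y**2 - x + 3*y**3 - y**2 - 2*y.
Note: deg(f) ≤ deg(F) = 3; strict inequality happens when F is divisible by Z (lost terms).


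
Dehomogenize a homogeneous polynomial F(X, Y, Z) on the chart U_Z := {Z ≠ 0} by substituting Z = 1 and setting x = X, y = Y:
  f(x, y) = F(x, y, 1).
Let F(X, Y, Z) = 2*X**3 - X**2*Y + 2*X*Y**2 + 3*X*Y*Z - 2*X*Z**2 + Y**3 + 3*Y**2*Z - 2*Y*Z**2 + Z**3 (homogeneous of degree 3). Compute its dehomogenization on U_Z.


f(x, y) = 2*x**3 - x**2*y + 2*x*y**2 + 3*x*y - 2*x + y**3 + 3*y**2 - 2*y + 1

On U_Z we set Z = 1. Each monomial c·X^i·Y^j·Z^k in F becomes c·x^i·y^j·1^k = c·x^i·y^j.
Substituting Z = 1: F(X, Y, 1) = 2*x**3 - x**2*y + 2*x*y**2 + 3*x*y - 2*x + y**3 + 3*y**2 - 2*y + 1.
Note: deg(f) ≤ deg(F) = 3; strict inequality happens when F is divisible by Z (lost terms).


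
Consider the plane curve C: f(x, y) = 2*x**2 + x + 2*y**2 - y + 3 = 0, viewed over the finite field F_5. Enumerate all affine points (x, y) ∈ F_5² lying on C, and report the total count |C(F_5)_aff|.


Affine F_5-points: {(3, 1), (3, 2), (4, 1), (4, 2)}; count = 4.

For each of the 25 pairs (x, y) ∈ F_5², evaluate f(x, y) mod 5. Record the zeros.
  x = 0: [0↦3, 1↦4, 2↦4, 3↦3, 4↦1]  zeros at y ∈ ∅
  x = 1: [0↦1, 1↦2, 2↦2, 3↦1, 4↦4]  zeros at y ∈ ∅
  x = 2: [0↦3, 1↦4, 2↦4, 3↦3, 4↦1]  zeros at y ∈ ∅
  x = 3: [0↦4, 1↦0, 2↦0, 3↦4, 4↦2]  zeros at y ∈ {1, 2}
  x = 4: [0↦4, 1↦0, 2↦0, 3↦4, 4↦2]  zeros at y ∈ {1, 2}
Collecting zeros: affine points = {(3, 1), (3, 2), (4, 1), (4, 2)}.
Total count |C(F_5)_aff| = 4.


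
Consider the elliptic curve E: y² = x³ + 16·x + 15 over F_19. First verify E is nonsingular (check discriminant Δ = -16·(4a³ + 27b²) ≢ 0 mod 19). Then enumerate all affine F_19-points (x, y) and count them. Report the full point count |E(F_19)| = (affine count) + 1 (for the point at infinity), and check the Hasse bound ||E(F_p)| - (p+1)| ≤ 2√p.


Affine points = {(2, 6), (2, 13), (5, 7), (5, 12), (6, 2), (6, 17), (8, 3), (8, 16), (10, 4), (10, 15), (12, 4), (12, 15), (13, 8), (13, 11), (14, 0), (15, 1), (15, 18), (16, 4), (16, 15), (18, 6), (18, 13)}; affine count = 21; |E(F_19)| = 22.

Discriminant check: Δ ∝ 4a³ + 27b² = 4·16³ + 27·15² = 4·4096 + 27·225 ≡ 1 (mod 19). Nonzero ⇒ E is nonsingular.
For each x ∈ F_19, compute rhs = x³ + 16·x + 15 mod 19, then count y ∈ F_19 with y² ≡ rhs.
  x = 0: rhs = 15, matching y values: none (0 points).
  x = 1: rhs = 13, matching y values: none (0 points).
  x = 2: rhs = 17, matching y values: 6, 13 (2 points).
  x = 3: rhs = 14, matching y values: none (0 points).
  x = 4: rhs = 10, matching y values: none (0 points).
  x = 5: rhs = 11, matching y values: 7, 12 (2 points).
  x = 6: rhs = 4, matching y values: 2, 17 (2 points).
  x = 7: rhs = 14, matching y values: none (0 points).
  x = 8: rhs = 9, matching y values: 3, 16 (2 points).
  x = 9: rhs = 14, matching y values: none (0 points).
  x = 10: rhs = 16, matching y values: 4, 15 (2 points).
  x = 11: rhs = 2, matching y values: none (0 points).
  x = 12: rhs = 16, matching y values: 4, 15 (2 points).
  x = 13: rhs = 7, matching y values: 8, 11 (2 points).
  x = 14: rhs = 0, matching y values: 0 (1 points).
  x = 15: rhs = 1, matching y values: 1, 18 (2 points).
  x = 16: rhs = 16, matching y values: 4, 15 (2 points).
  x = 17: rhs = 13, matching y values: none (0 points).
  x = 18: rhs = 17, matching y values: 6, 13 (2 points).
Total affine count: 21.
Full point count |E(F_19)| = 21 + 1 = 22.
Hasse bound: |22 − (19+1)| = |2| = 2 ≤ 2√19 ≈ 8.7178 ✓.


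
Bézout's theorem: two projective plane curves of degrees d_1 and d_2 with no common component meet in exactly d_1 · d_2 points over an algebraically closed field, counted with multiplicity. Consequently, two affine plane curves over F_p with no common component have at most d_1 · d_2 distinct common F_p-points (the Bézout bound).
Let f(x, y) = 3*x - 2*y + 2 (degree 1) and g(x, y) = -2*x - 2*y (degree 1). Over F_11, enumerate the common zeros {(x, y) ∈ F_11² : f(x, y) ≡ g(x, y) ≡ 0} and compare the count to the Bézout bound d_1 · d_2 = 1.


Common zeros: {(4, 7)}; count = 1; Bézout bound = 1.

deg(f) = 1, deg(g) = 1, so Bézout bound = 1.
Scan x ∈ F_11. For each x, list the y ∈ F_11 with f(x, y) ≡ 0 and those with g(x, y) ≡ 0 (mod 11); the common zeros in that column are the intersection.
  x = 0: f ≡ 0 at y ∈ {1}; g ≡ 0 at y ∈ {0}; common: ∅.
  x = 1: f ≡ 0 at y ∈ {8}; g ≡ 0 at y ∈ {10}; common: ∅.
  x = 2: f ≡ 0 at y ∈ {4}; g ≡ 0 at y ∈ {9}; common: ∅.
  x = 3: f ≡ 0 at y ∈ {0}; g ≡ 0 at y ∈ {8}; common: ∅.
  x = 4: f ≡ 0 at y ∈ {7}; g ≡ 0 at y ∈ {7}; common: {7}.
  x = 5: f ≡ 0 at y ∈ {3}; g ≡ 0 at y ∈ {6}; common: ∅.
  x = 6: f ≡ 0 at y ∈ {10}; g ≡ 0 at y ∈ {5}; common: ∅.
  x = 7: f ≡ 0 at y ∈ {6}; g ≡ 0 at y ∈ {4}; common: ∅.
  x = 8: f ≡ 0 at y ∈ {2}; g ≡ 0 at y ∈ {3}; common: ∅.
  x = 9: f ≡ 0 at y ∈ {9}; g ≡ 0 at y ∈ {2}; common: ∅.
  x = 10: f ≡ 0 at y ∈ {5}; g ≡ 0 at y ∈ {1}; common: ∅.
Collecting: common zeros = {(4, 7)}, so the count is 1.
Comparison with the Bézout bound: 1 ≤ 1 = deg(f)·deg(g), as expected for curves with no common component (the bound is attained).


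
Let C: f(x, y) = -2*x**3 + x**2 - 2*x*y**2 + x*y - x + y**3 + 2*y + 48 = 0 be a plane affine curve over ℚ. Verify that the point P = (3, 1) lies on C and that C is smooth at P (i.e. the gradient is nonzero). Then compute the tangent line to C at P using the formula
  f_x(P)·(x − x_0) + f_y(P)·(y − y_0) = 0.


Tangent line at P: -50*x - 4*y + 154 = 0.

Step 1: f(3, 1) = 0, so P lies on C.
Step 2: partial derivatives
  f_x(x, y) = -6*x**2 + 2*x - 2*y**2 + y - 1, f_y(x, y) = -4*x*y + x + 3*y**2 + 2.
  f_x(P) = -50, f_y(P) = -4 (gradient nonzero, so P is smooth).
Step 3: tangent line at P: -50·(x − 3) + -4·(y − 1) = 0.
Expanding: -50*x - 4*y + 154 = 0.


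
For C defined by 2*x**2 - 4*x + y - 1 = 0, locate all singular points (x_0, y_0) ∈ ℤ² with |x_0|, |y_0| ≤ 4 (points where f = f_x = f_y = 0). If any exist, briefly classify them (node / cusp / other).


No singular points in the scanned grid; C is smooth there.

Compute partial derivatives:
  f_x = 4*x - 4.
  f_y = 1.
f_y = 1 is a nonzero constant, so f_y never vanishes: no point (x, y) can satisfy f = f_x = f_y = 0. In particular no (x, y) ∈ {−4, ..., 4}² is singular; the curve is smooth.


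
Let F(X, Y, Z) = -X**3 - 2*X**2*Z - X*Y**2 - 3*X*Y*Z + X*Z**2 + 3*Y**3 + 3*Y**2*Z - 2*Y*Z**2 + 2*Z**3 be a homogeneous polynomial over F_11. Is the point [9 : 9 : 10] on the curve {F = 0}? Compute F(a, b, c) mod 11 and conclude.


F(9,9,10) ≡ 0 (mod 11); P is on the curve.

Evaluate F(9, 9, 10) term-by-term (mod 11).
  -X**3 ↦ -1·729·1·1 = -729
  -2*X**2*Z ↦ -2·81·1·10 = -1620
  -X*Y**2 ↦ -1·9·81·1 = -729
  -3*X*Y*Z ↦ -3·9·9·10 = -2430
  X*Z**2 ↦ 1·9·1·100 = 900
  3*Y**3 ↦ 3·1·729·1 = 2187
  3*Y**2*Z ↦ 3·1·81·10 = 2430
  -2*Y*Z**2 ↦ -2·1·9·100 = -1800
  2*Z**3 ↦ 2·1·1·1000 = 2000
Sum: F(9, 9, 10) = (-729) + (-1620) + (-729) + (-2430) + (900) + (2187) + (2430) + (-1800) + (2000) = 209.
Reducing mod 11: 209 ≡ 0 (mod 11).
Since F(a, b, c) ≡ 0 (mod 11), P lies on the curve.


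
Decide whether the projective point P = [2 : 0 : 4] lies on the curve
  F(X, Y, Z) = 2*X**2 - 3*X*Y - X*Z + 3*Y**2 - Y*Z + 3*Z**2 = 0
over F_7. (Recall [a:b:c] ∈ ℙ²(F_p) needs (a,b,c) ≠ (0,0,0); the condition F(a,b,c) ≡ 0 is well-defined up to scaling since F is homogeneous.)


F(2,0,4) ≡ 6 (mod 7); P is NOT on the curve.

Evaluate F(2, 0, 4) term-by-term (mod 7).
  2*X**2 ↦ 2·4·1·1 = 8
  -3*X*Y ↦ -3·2·0·1 = 0
  -X*Z ↦ -1·2·1·4 = -8
  3*Y**2 ↦ 3·1·0·1 = 0
  -Y*Z ↦ -1·1·0·4 = 0
  3*Z**2 ↦ 3·1·1·16 = 48
Sum: F(2, 0, 4) = (8) + (0) + (-8) + (0) + (0) + (48) = 48.
Reducing mod 7: 48 ≡ 6 (mod 7).
Since F(a, b, c) ≡ 6 ≠ 0 (mod 7), P does NOT lie on the curve.


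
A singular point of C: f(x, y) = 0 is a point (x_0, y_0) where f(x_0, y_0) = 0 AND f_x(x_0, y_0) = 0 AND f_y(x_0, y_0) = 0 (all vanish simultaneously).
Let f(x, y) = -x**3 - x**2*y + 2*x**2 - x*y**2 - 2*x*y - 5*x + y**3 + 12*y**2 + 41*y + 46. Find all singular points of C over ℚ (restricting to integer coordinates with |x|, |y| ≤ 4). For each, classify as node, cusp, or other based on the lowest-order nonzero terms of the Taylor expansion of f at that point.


Singular points: {(2, -3)}; classification: node.

Compute partial derivatives:
  f_x = -3*x**2 - 2*x*y + 4*x - y**2 - 2*y - 5.
  f_y = -x**2 - 2*x*y - 2*x + 3*y**2 + 24*y + 41.
Scan x_0 ∈ {−4, ..., 4}. For each x_0, f_y(x_0, y) is a polynomial in y; find its integer roots y ∈ {−4, ..., 4}, then test f_x and f at those candidates.
  x = -4: f_y(-4, y) = 3*y**2 + 32*y + 33; no integer root y with |y| ≤ 4.
  x = -3: f_y(-3, y) = 3*y**2 + 30*y + 38; no integer root y with |y| ≤ 4.
  x = -2: f_y(-2, y) = 3*y**2 + 28*y + 41; no integer root y with |y| ≤ 4.
  x = -1: f_y(-1, y) = 3*y**2 + 26*y + 42; no integer root y with |y| ≤ 4.
  x = 0: f_y(0, y) = 3*y**2 + 24*y + 41; no integer root y with |y| ≤ 4.
  x = 1: f_y(1, y) = 3*y**2 + 22*y + 38; no integer root y with |y| ≤ 4.
  x = 2: f_y(2, y) = 3*y**2 + 20*y + 33; vanishes at y ∈ {-3}. (2, -3): f_x = 0, f = 0 — SINGULAR.
  x = 3: f_y(3, y) = 3*y**2 + 18*y + 26; no integer root y with |y| ≤ 4.
  x = 4: f_y(4, y) = 3*y**2 + 16*y + 17; no integer root y with |y| ≤ 4.
Only singular point on the grid: (2, -3).
Classify: substitute x = 2 + u, y = -3 + v and expand: f = -u**3 - u**2*v - u**2 - u*v**2 + v**3 + v**2.
No constant or linear terms (consistent with a singular point). Quadratic part: -u**2 + v**2. Cubic part: -u**3 - u**2*v - u*v**2 + v**3.
The quadratic part v**2 - u**2 = (v − u)(v + u) splits into two distinct linear factors, so there are two distinct tangent lines y − -3 = ±(x − 2) — this is a node (ordinary double point).
Classification: node.


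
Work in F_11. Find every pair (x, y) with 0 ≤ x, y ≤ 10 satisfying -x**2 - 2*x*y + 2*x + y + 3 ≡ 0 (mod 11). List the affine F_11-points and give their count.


Affine F_11-points: {(0, 8), (1, 4), (2, 1), (3, 0), (4, 4), (5, 6), (7, 6), (8, 8), (9, 1), (10, 0)}; count = 10.

For each of the 121 pairs (x, y) ∈ F_11², evaluate f(x, y) mod 11. Record the zeros.
  x = 0: [0↦3, 1↦4, 2↦5, 3↦6, 4↦7, 5↦8, 6↦9, 7↦10, 8↦0, 9↦1, 10↦2]  zeros at y ∈ {8}
  x = 1: [0↦4, 1↦3, 2↦2, 3↦1, 4↦0, 5↦10, 6↦9, 7↦8, 8↦7, 9↦6, 10↦5]  zeros at y ∈ {4}
  x = 2: [0↦3, 1↦0, 2↦8, 3↦5, 4↦2, 5↦10, 6↦7, 7↦4, 8↦1, 9↦9, 10↦6]  zeros at y ∈ {1}
  x = 3: [0↦0, 1↦6, 2↦1, 3↦7, 4↦2, 5↦8, 6↦3, 7↦9, 8↦4, 9↦10, 10↦5]  zeros at y ∈ {0}
  x = 4: [0↦6, 1↦10, 2↦3, 3↦7, 4↦0, 5↦4, 6↦8, 7↦1, 8↦5, 9↦9, 10↦2]  zeros at y ∈ {4}
  x = 5: [0↦10, 1↦1, 2↦3, 3↦5, 4↦7, 5↦9, 6↦0, 7↦2, 8↦4, 9↦6, 10↦8]  zeros at y ∈ {6}
  x = 6: [0↦1, 1↦1, 2↦1, 3↦1, 4↦1, 5↦1, 6↦1, 7↦1, 8↦1, 9↦1, 10↦1]  zeros at y ∈ ∅
  x = 7: [0↦1, 1↦10, 2↦8, 3↦6, 4↦4, 5↦2, 6↦0, 7↦9, 8↦7, 9↦5, 10↦3]  zeros at y ∈ {6}
  x = 8: [0↦10, 1↦6, 2↦2, 3↦9, 4↦5, 5↦1, 6↦8, 7↦4, 8↦0, 9↦7, 10↦3]  zeros at y ∈ {8}
  x = 9: [0↦6, 1↦0, 2↦5, 3↦10, 4↦4, 5↦9, 6↦3, 7↦8, 8↦2, 9↦7, 10↦1]  zeros at y ∈ {1}
  x = 10: [0↦0, 1↦3, 2↦6, 3↦9, 4↦1, 5↦4, 6↦7, 7↦10, 8↦2, 9↦5, 10↦8]  zeros at y ∈ {0}
Collecting zeros: affine points = {(0, 8), (1, 4), (2, 1), (3, 0), (4, 4), (5, 6), (7, 6), (8, 8), (9, 1), (10, 0)}.
Total count |C(F_11)_aff| = 10.


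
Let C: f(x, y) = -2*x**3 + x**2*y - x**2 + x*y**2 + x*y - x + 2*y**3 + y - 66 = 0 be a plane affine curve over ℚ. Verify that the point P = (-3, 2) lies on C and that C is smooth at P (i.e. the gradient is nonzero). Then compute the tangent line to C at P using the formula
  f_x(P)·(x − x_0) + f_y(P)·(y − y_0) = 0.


Tangent line at P: -55*x + 19*y - 203 = 0.

Step 1: f(-3, 2) = 0, so P lies on C.
Step 2: partial derivatives
  f_x(x, y) = -6*x**2 + 2*x*y - 2*x + y**2 + y - 1, f_y(x, y) = x**2 + 2*x*y + x + 6*y**2 + 1.
  f_x(P) = -55, f_y(P) = 19 (gradient nonzero, so P is smooth).
Step 3: tangent line at P: -55·(x − -3) + 19·(y − 2) = 0.
Expanding: -55*x + 19*y - 203 = 0.


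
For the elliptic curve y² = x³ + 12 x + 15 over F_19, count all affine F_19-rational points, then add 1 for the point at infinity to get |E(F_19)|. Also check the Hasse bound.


Affine points = {(1, 3), (1, 16), (2, 3), (2, 16), (7, 9), (7, 10), (9, 4), (9, 15), (12, 5), (12, 14), (14, 1), (14, 18), (15, 6), (15, 13), (16, 3), (16, 16)}; affine count = 16; |E(F_19)| = 17.

Discriminant check: Δ ∝ 4a³ + 27b² = 4·12³ + 27·15² = 4·1728 + 27·225 ≡ 10 (mod 19). Nonzero ⇒ E is nonsingular.
For each x ∈ F_19, compute rhs = x³ + 12·x + 15 mod 19, then count y ∈ F_19 with y² ≡ rhs.
  x = 0: rhs = 15, matching y values: none (0 points).
  x = 1: rhs = 9, matching y values: 3, 16 (2 points).
  x = 2: rhs = 9, matching y values: 3, 16 (2 points).
  x = 3: rhs = 2, matching y values: none (0 points).
  x = 4: rhs = 13, matching y values: none (0 points).
  x = 5: rhs = 10, matching y values: none (0 points).
  x = 6: rhs = 18, matching y values: none (0 points).
  x = 7: rhs = 5, matching y values: 9, 10 (2 points).
  x = 8: rhs = 15, matching y values: none (0 points).
  x = 9: rhs = 16, matching y values: 4, 15 (2 points).
  x = 10: rhs = 14, matching y values: none (0 points).
  x = 11: rhs = 15, matching y values: none (0 points).
  x = 12: rhs = 6, matching y values: 5, 14 (2 points).
  x = 13: rhs = 12, matching y values: none (0 points).
  x = 14: rhs = 1, matching y values: 1, 18 (2 points).
  x = 15: rhs = 17, matching y values: 6, 13 (2 points).
  x = 16: rhs = 9, matching y values: 3, 16 (2 points).
  x = 17: rhs = 2, matching y values: none (0 points).
  x = 18: rhs = 2, matching y values: none (0 points).
Total affine count: 16.
Full point count |E(F_19)| = 16 + 1 = 17.
Hasse bound: |17 − (19+1)| = |-3| = 3 ≤ 2√19 ≈ 8.7178 ✓.


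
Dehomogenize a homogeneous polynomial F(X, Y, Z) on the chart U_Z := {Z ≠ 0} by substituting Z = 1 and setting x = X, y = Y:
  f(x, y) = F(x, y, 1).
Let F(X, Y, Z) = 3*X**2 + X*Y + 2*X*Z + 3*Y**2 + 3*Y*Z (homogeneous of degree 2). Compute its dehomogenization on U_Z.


f(x, y) = 3*x**2 + x*y + 2*x + 3*y**2 + 3*y

On U_Z we set Z = 1. Each monomial c·X^i·Y^j·Z^k in F becomes c·x^i·y^j·1^k = c·x^i·y^j.
Substituting Z = 1: F(X, Y, 1) = 3*x**2 + x*y + 2*x + 3*y**2 + 3*y.
Note: deg(f) ≤ deg(F) = 2; strict inequality happens when F is divisible by Z (lost terms).


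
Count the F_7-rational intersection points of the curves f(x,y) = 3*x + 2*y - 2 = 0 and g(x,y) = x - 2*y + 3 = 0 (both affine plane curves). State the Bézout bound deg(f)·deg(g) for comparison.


Common zeros: {(5, 4)}; count = 1; Bézout bound = 1.

deg(f) = 1, deg(g) = 1, so Bézout bound = 1.
Scan x ∈ F_7. For each x, list the y ∈ F_7 with f(x, y) ≡ 0 and those with g(x, y) ≡ 0 (mod 7); the common zeros in that column are the intersection.
  x = 0: f ≡ 0 at y ∈ {1}; g ≡ 0 at y ∈ {5}; common: ∅.
  x = 1: f ≡ 0 at y ∈ {3}; g ≡ 0 at y ∈ {2}; common: ∅.
  x = 2: f ≡ 0 at y ∈ {5}; g ≡ 0 at y ∈ {6}; common: ∅.
  x = 3: f ≡ 0 at y ∈ {0}; g ≡ 0 at y ∈ {3}; common: ∅.
  x = 4: f ≡ 0 at y ∈ {2}; g ≡ 0 at y ∈ {0}; common: ∅.
  x = 5: f ≡ 0 at y ∈ {4}; g ≡ 0 at y ∈ {4}; common: {4}.
  x = 6: f ≡ 0 at y ∈ {6}; g ≡ 0 at y ∈ {1}; common: ∅.
Collecting: common zeros = {(5, 4)}, so the count is 1.
Comparison with the Bézout bound: 1 ≤ 1 = deg(f)·deg(g), as expected for curves with no common component (the bound is attained).


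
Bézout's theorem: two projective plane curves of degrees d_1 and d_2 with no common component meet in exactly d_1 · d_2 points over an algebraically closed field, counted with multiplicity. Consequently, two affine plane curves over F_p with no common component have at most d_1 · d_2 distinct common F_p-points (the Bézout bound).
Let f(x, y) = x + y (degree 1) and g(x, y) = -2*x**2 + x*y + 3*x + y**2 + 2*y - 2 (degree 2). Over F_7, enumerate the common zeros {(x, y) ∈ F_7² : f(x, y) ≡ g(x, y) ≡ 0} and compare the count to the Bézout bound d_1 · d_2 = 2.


Common zeros: ∅; count = 0; Bézout bound = 2.

deg(f) = 1, deg(g) = 2, so Bézout bound = 2.
Scan x ∈ F_7. For each x, list the y ∈ F_7 with f(x, y) ≡ 0 and those with g(x, y) ≡ 0 (mod 7); the common zeros in that column are the intersection.
  x = 0: f ≡ 0 at y ∈ {0}; g ≡ 0 at y ∈ ∅; common: ∅.
  x = 1: f ≡ 0 at y ∈ {6}; g ≡ 0 at y ∈ ∅; common: ∅.
  x = 2: f ≡ 0 at y ∈ {5}; g ≡ 0 at y ∈ {4, 6}; common: ∅.
  x = 3: f ≡ 0 at y ∈ {4}; g ≡ 0 at y ∈ ∅; common: ∅.
  x = 4: f ≡ 0 at y ∈ {3}; g ≡ 0 at y ∈ ∅; common: ∅.
  x = 5: f ≡ 0 at y ∈ {2}; g ≡ 0 at y ∈ {3, 4}; common: ∅.
  x = 6: f ≡ 0 at y ∈ {1}; g ≡ 0 at y ∈ {0, 6}; common: ∅.
Collecting: common zeros = ∅, so the count is 0.
Comparison with the Bézout bound: 0 ≤ 2 = deg(f)·deg(g), as expected for curves with no common component (the affine F_7-count falls short of the bound because intersections may lie at infinity, over extension fields, or carry multiplicity).


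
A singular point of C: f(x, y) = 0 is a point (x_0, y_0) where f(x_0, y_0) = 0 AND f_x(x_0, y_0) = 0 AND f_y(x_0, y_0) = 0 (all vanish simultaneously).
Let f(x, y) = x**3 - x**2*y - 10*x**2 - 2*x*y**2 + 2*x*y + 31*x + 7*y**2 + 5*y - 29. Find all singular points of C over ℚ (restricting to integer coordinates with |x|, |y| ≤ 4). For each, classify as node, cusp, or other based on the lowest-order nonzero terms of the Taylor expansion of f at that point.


Singular points: {(3, -1)}; classification: cusp.

Compute partial derivatives:
  f_x = 3*x**2 - 2*x*y - 20*x - 2*y**2 + 2*y + 31.
  f_y = -x**2 - 4*x*y + 2*x + 14*y + 5.
Scan x_0 ∈ {−4, ..., 4}. For each x_0, f_y(x_0, y) is a polynomial in y; find its integer roots y ∈ {−4, ..., 4}, then test f_x and f at those candidates.
  x = -4: f_y(-4, y) = 30*y - 19; no integer root y with |y| ≤ 4.
  x = -3: f_y(-3, y) = 26*y - 10; no integer root y with |y| ≤ 4.
  x = -2: f_y(-2, y) = 22*y - 3; no integer root y with |y| ≤ 4.
  x = -1: f_y(-1, y) = 18*y + 2; no integer root y with |y| ≤ 4.
  x = 0: f_y(0, y) = 14*y + 5; no integer root y with |y| ≤ 4.
  x = 1: f_y(1, y) = 10*y + 6; no integer root y with |y| ≤ 4.
  x = 2: f_y(2, y) = 6*y + 5; no integer root y with |y| ≤ 4.
  x = 3: f_y(3, y) = 2*y + 2; vanishes at y ∈ {-1}. (3, -1): f_x = 0, f = 0 — SINGULAR.
  x = 4: f_y(4, y) = -2*y - 3; no integer root y with |y| ≤ 4.
Only singular point on the grid: (3, -1).
Classify: substitute x = 3 + u, y = -1 + v and expand: f = u**3 - u**2*v - 2*u*v**2 + v**2.
No constant or linear terms (consistent with a singular point). Quadratic part: v**2. Cubic part: u**3 - u**2*v - 2*u*v**2.
The quadratic part v**2 is a perfect square, so there is a single (double) tangent line v = 0, i.e. y = -1. Restricting the cubic part to that line (v = 0) leaves u**3 ≠ 0, so f is not divisible by v and the branch is v² ≈ -u**3 to lowest order — this is a cusp.
Classification: cusp.


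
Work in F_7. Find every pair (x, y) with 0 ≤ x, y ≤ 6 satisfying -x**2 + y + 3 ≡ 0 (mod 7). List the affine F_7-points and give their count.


Affine F_7-points: {(0, 4), (1, 5), (2, 1), (3, 6), (4, 6), (5, 1), (6, 5)}; count = 7.

For each of the 49 pairs (x, y) ∈ F_7², evaluate f(x, y) mod 7. Record the zeros.
  x = 0: [0↦3, 1↦4, 2↦5, 3↦6, 4↦0, 5↦1, 6↦2]  zeros at y ∈ {4}
  x = 1: [0↦2, 1↦3, 2↦4, 3↦5, 4↦6, 5↦0, 6↦1]  zeros at y ∈ {5}
  x = 2: [0↦6, 1↦0, 2↦1, 3↦2, 4↦3, 5↦4, 6↦5]  zeros at y ∈ {1}
  x = 3: [0↦1, 1↦2, 2↦3, 3↦4, 4↦5, 5↦6, 6↦0]  zeros at y ∈ {6}
  x = 4: [0↦1, 1↦2, 2↦3, 3↦4, 4↦5, 5↦6, 6↦0]  zeros at y ∈ {6}
  x = 5: [0↦6, 1↦0, 2↦1, 3↦2, 4↦3, 5↦4, 6↦5]  zeros at y ∈ {1}
  x = 6: [0↦2, 1↦3, 2↦4, 3↦5, 4↦6, 5↦0, 6↦1]  zeros at y ∈ {5}
Collecting zeros: affine points = {(0, 4), (1, 5), (2, 1), (3, 6), (4, 6), (5, 1), (6, 5)}.
Total count |C(F_7)_aff| = 7.


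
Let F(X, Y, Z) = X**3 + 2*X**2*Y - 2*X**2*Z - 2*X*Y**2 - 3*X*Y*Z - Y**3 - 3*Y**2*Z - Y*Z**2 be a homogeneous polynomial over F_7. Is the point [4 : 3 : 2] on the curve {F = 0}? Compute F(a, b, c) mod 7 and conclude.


F(4,3,2) ≡ 6 (mod 7); P is NOT on the curve.

Evaluate F(4, 3, 2) term-by-term (mod 7).
  X**3 ↦ 1·64·1·1 = 64
  2*X**2*Y ↦ 2·16·3·1 = 96
  -2*X**2*Z ↦ -2·16·1·2 = -64
  -2*X*Y**2 ↦ -2·4·9·1 = -72
  -3*X*Y*Z ↦ -3·4·3·2 = -72
  -Y**3 ↦ -1·1·27·1 = -27
  -3*Y**2*Z ↦ -3·1·9·2 = -54
  -Y*Z**2 ↦ -1·1·3·4 = -12
Sum: F(4, 3, 2) = (64) + (96) + (-64) + (-72) + (-72) + (-27) + (-54) + (-12) = -141.
Reducing mod 7: -141 ≡ 6 (mod 7).
Since F(a, b, c) ≡ 6 ≠ 0 (mod 7), P does NOT lie on the curve.


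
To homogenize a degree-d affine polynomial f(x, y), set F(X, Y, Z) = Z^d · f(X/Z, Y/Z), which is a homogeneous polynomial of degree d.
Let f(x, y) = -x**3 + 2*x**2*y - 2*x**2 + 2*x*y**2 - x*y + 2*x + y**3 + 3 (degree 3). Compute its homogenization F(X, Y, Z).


F(X, Y, Z) = -X**3 + 2*X**2*Y - 2*X**2*Z + 2*X*Y**2 - X*Y*Z + 2*X*Z**2 + Y**3 + 3*Z**3

deg(f) = 3.
Substitute x = X/Z, y = Y/Z into f, then multiply by Z^3.
  monomial -1·x^3·y^0 ↦ -1·X^3·Y^0·Z^0.
  monomial 2·x^2·y^1 ↦ 2·X^2·Y^1·Z^0.
  monomial -2·x^2·y^0 ↦ -2·X^2·Y^0·Z^1.
  monomial 2·x^1·y^2 ↦ 2·X^1·Y^2·Z^0.
  monomial -1·x^1·y^1 ↦ -1·X^1·Y^1·Z^1.
  monomial 2·x^1·y^0 ↦ 2·X^1·Y^0·Z^2.
  monomial 1·x^0·y^3 ↦ 1·X^0·Y^3·Z^0.
  monomial 3·x^0·y^0 ↦ 3·X^0·Y^0·Z^3.
Collecting: F(X, Y, Z) = -X**3 + 2*X**2*Y - 2*X**2*Z + 2*X*Y**2 - X*Y*Z + 2*X*Z**2 + Y**3 + 3*Z**3.


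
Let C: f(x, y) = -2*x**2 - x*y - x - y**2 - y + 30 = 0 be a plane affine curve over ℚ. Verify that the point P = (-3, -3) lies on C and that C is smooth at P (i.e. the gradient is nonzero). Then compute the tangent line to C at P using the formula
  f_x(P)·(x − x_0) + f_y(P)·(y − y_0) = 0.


Tangent line at P: 14*x + 8*y + 66 = 0.

Step 1: f(-3, -3) = 0, so P lies on C.
Step 2: partial derivatives
  f_x(x, y) = -4*x - y - 1, f_y(x, y) = -x - 2*y - 1.
  f_x(P) = 14, f_y(P) = 8 (gradient nonzero, so P is smooth).
Step 3: tangent line at P: 14·(x − -3) + 8·(y − -3) = 0.
Expanding: 14*x + 8*y + 66 = 0.


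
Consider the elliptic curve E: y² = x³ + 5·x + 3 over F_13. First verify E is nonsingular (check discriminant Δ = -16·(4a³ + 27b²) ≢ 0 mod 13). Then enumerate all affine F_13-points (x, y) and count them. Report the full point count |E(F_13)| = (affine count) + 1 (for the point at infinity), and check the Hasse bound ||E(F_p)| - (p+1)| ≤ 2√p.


Affine points = {(0, 4), (0, 9), (1, 3), (1, 10), (4, 3), (4, 10), (5, 6), (5, 7), (7, 2), (7, 11), (8, 3), (8, 10), (9, 6), (9, 7), (10, 0), (12, 6), (12, 7)}; affine count = 17; |E(F_13)| = 18.

Discriminant check: Δ ∝ 4a³ + 27b² = 4·5³ + 27·3² = 4·125 + 27·9 ≡ 2 (mod 13). Nonzero ⇒ E is nonsingular.
For each x ∈ F_13, compute rhs = x³ + 5·x + 3 mod 13, then count y ∈ F_13 with y² ≡ rhs.
  x = 0: rhs = 3, matching y values: 4, 9 (2 points).
  x = 1: rhs = 9, matching y values: 3, 10 (2 points).
  x = 2: rhs = 8, matching y values: none (0 points).
  x = 3: rhs = 6, matching y values: none (0 points).
  x = 4: rhs = 9, matching y values: 3, 10 (2 points).
  x = 5: rhs = 10, matching y values: 6, 7 (2 points).
  x = 6: rhs = 2, matching y values: none (0 points).
  x = 7: rhs = 4, matching y values: 2, 11 (2 points).
  x = 8: rhs = 9, matching y values: 3, 10 (2 points).
  x = 9: rhs = 10, matching y values: 6, 7 (2 points).
  x = 10: rhs = 0, matching y values: 0 (1 points).
  x = 11: rhs = 11, matching y values: none (0 points).
  x = 12: rhs = 10, matching y values: 6, 7 (2 points).
Total affine count: 17.
Full point count |E(F_13)| = 17 + 1 = 18.
Hasse bound: |18 − (13+1)| = |4| = 4 ≤ 2√13 ≈ 7.2111 ✓.


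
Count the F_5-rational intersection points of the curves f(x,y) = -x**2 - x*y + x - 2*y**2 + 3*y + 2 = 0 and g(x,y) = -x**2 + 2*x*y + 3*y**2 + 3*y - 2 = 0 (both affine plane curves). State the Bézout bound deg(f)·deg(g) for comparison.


Common zeros: ∅; count = 0; Bézout bound = 4.

deg(f) = 2, deg(g) = 2, so Bézout bound = 4.
Scan x ∈ F_5. For each x, list the y ∈ F_5 with f(x, y) ≡ 0 and those with g(x, y) ≡ 0 (mod 5); the common zeros in that column are the intersection.
  x = 0: f ≡ 0 at y ∈ {2}; g ≡ 0 at y ∈ ∅; common: ∅.
  x = 1: f ≡ 0 at y ∈ {3}; g ≡ 0 at y ∈ {1, 4}; common: ∅.
  x = 2: f ≡ 0 at y ∈ {0, 3}; g ≡ 0 at y ∈ {2, 4}; common: ∅.
  x = 3: f ≡ 0 at y ∈ ∅; g ≡ 0 at y ∈ ∅; common: ∅.
  x = 4: f ≡ 0 at y ∈ {0, 2}; g ≡ 0 at y ∈ ∅; common: ∅.
Collecting: common zeros = ∅, so the count is 0.
Comparison with the Bézout bound: 0 ≤ 4 = deg(f)·deg(g), as expected for curves with no common component (the affine F_5-count falls short of the bound because intersections may lie at infinity, over extension fields, or carry multiplicity).


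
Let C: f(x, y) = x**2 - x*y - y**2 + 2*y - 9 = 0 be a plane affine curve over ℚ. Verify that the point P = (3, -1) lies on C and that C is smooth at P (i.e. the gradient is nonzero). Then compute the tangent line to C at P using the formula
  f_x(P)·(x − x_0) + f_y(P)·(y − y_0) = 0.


Tangent line at P: 7*x + y - 20 = 0.

Step 1: f(3, -1) = 0, so P lies on C.
Step 2: partial derivatives
  f_x(x, y) = 2*x - y, f_y(x, y) = -x - 2*y + 2.
  f_x(P) = 7, f_y(P) = 1 (gradient nonzero, so P is smooth).
Step 3: tangent line at P: 7·(x − 3) + 1·(y − -1) = 0.
Expanding: 7*x + y - 20 = 0.


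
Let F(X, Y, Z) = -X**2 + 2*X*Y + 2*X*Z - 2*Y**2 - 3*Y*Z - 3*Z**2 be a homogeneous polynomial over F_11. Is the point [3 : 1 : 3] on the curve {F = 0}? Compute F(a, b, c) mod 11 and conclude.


F(3,1,3) ≡ 10 (mod 11); P is NOT on the curve.

Evaluate F(3, 1, 3) term-by-term (mod 11).
  -X**2 ↦ -1·9·1·1 = -9
  2*X*Y ↦ 2·3·1·1 = 6
  2*X*Z ↦ 2·3·1·3 = 18
  -2*Y**2 ↦ -2·1·1·1 = -2
  -3*Y*Z ↦ -3·1·1·3 = -9
  -3*Z**2 ↦ -3·1·1·9 = -27
Sum: F(3, 1, 3) = (-9) + (6) + (18) + (-2) + (-9) + (-27) = -23.
Reducing mod 11: -23 ≡ 10 (mod 11).
Since F(a, b, c) ≡ 10 ≠ 0 (mod 11), P does NOT lie on the curve.


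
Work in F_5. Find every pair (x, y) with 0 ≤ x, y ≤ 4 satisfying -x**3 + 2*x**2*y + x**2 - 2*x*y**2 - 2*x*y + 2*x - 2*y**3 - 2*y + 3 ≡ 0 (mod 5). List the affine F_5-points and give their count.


Affine F_5-points: {(1, 0), (2, 2), (4, 1), (4, 4)}; count = 4.

For each of the 25 pairs (x, y) ∈ F_5², evaluate f(x, y) mod 5. Record the zeros.
  x = 0: [0↦3, 1↦4, 2↦3, 3↦3, 4↦2]  zeros at y ∈ ∅
  x = 1: [0↦0, 1↦4, 2↦2, 3↦2, 4↦2]  zeros at y ∈ {0}
  x = 2: [0↦3, 1↦4, 2↦0, 3↦4, 4↦4]  zeros at y ∈ {2}
  x = 3: [0↦1, 1↦3, 2↦1, 3↦3, 4↦2]  zeros at y ∈ ∅
  x = 4: [0↦3, 1↦0, 2↦4, 3↦3, 4↦0]  zeros at y ∈ {1, 4}
Collecting zeros: affine points = {(1, 0), (2, 2), (4, 1), (4, 4)}.
Total count |C(F_5)_aff| = 4.


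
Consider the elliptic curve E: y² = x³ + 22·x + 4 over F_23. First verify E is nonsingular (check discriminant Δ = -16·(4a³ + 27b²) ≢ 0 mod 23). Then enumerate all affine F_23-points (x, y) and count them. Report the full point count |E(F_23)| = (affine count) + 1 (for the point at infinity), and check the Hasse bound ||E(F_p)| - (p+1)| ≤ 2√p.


Affine points = {(0, 2), (0, 21), (1, 2), (1, 21), (4, 8), (4, 15), (5, 3), (5, 20), (7, 8), (7, 15), (8, 5), (8, 18), (11, 6), (11, 17), (12, 8), (12, 15), (13, 7), (13, 16), (15, 11), (15, 12), (16, 6), (16, 17), (17, 1), (17, 22), (19, 6), (19, 17), (20, 7), (20, 16), (22, 2), (22, 21)}; affine count = 30; |E(F_23)| = 31.

Discriminant check: Δ ∝ 4a³ + 27b² = 4·22³ + 27·4² = 4·10648 + 27·16 ≡ 14 (mod 23). Nonzero ⇒ E is nonsingular.
For each x ∈ F_23, compute rhs = x³ + 22·x + 4 mod 23, then count y ∈ F_23 with y² ≡ rhs.
  x = 0: rhs = 4, matching y values: 2, 21 (2 points).
  x = 1: rhs = 4, matching y values: 2, 21 (2 points).
  x = 2: rhs = 10, matching y values: none (0 points).
  x = 3: rhs = 5, matching y values: none (0 points).
  x = 4: rhs = 18, matching y values: 8, 15 (2 points).
  x = 5: rhs = 9, matching y values: 3, 20 (2 points).
  x = 6: rhs = 7, matching y values: none (0 points).
  x = 7: rhs = 18, matching y values: 8, 15 (2 points).
  x = 8: rhs = 2, matching y values: 5, 18 (2 points).
  x = 9: rhs = 11, matching y values: none (0 points).
  x = 10: rhs = 5, matching y values: none (0 points).
  x = 11: rhs = 13, matching y values: 6, 17 (2 points).
  x = 12: rhs = 18, matching y values: 8, 15 (2 points).
  x = 13: rhs = 3, matching y values: 7, 16 (2 points).
  x = 14: rhs = 20, matching y values: none (0 points).
  x = 15: rhs = 6, matching y values: 11, 12 (2 points).
  x = 16: rhs = 13, matching y values: 6, 17 (2 points).
  x = 17: rhs = 1, matching y values: 1, 22 (2 points).
  x = 18: rhs = 22, matching y values: none (0 points).
  x = 19: rhs = 13, matching y values: 6, 17 (2 points).
  x = 20: rhs = 3, matching y values: 7, 16 (2 points).
  x = 21: rhs = 21, matching y values: none (0 points).
  x = 22: rhs = 4, matching y values: 2, 21 (2 points).
Total affine count: 30.
Full point count |E(F_23)| = 30 + 1 = 31.
Hasse bound: |31 − (23+1)| = |7| = 7 ≤ 2√23 ≈ 9.5917 ✓.


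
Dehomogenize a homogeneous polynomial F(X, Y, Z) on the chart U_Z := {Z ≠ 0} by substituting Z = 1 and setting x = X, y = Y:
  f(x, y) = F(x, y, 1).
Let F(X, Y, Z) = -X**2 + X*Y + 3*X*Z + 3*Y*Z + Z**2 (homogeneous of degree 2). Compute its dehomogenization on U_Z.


f(x, y) = -x**2 + x*y + 3*x + 3*y + 1

On U_Z we set Z = 1. Each monomial c·X^i·Y^j·Z^k in F becomes c·x^i·y^j·1^k = c·x^i·y^j.
Substituting Z = 1: F(X, Y, 1) = -x**2 + x*y + 3*x + 3*y + 1.
Note: deg(f) ≤ deg(F) = 2; strict inequality happens when F is divisible by Z (lost terms).


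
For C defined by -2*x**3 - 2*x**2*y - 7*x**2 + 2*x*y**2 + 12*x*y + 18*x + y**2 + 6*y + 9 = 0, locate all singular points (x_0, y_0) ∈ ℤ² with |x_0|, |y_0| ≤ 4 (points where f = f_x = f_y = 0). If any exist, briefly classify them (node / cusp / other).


Singular points: {(0, -3)}; classification: node.

Compute partial derivatives:
  f_x = -6*x**2 - 4*x*y - 14*x + 2*y**2 + 12*y + 18.
  f_y = -2*x**2 + 4*x*y + 12*x + 2*y + 6.
Scan x_0 ∈ {−4, ..., 4}. For each x_0, f_y(x_0, y) is a polynomial in y; find its integer roots y ∈ {−4, ..., 4}, then test f_x and f at those candidates.
  x = -4: f_y(-4, y) = -14*y - 74; no integer root y with |y| ≤ 4.
  x = -3: f_y(-3, y) = -10*y - 48; no integer root y with |y| ≤ 4.
  x = -2: f_y(-2, y) = -6*y - 26; no integer root y with |y| ≤ 4.
  x = -1: f_y(-1, y) = -2*y - 8; vanishes at y ∈ {-4}. (-1, -4): f_x = -6 ≠ 0.
  x = 0: f_y(0, y) = 2*y + 6; vanishes at y ∈ {-3}. (0, -3): f_x = 0, f = 0 — SINGULAR.
  x = 1: f_y(1, y) = 6*y + 16; no integer root y with |y| ≤ 4.
  x = 2: f_y(2, y) = 10*y + 22; no integer root y with |y| ≤ 4.
  x = 3: f_y(3, y) = 14*y + 24; no integer root y with |y| ≤ 4.
  x = 4: f_y(4, y) = 18*y + 22; no integer root y with |y| ≤ 4.
Only singular point on the grid: (0, -3).
Classify: substitute x = 0 + u, y = -3 + v and expand: f = -2*u**3 - 2*u**2*v - u**2 + 2*u*v**2 + v**2.
No constant or linear terms (consistent with a singular point). Quadratic part: -u**2 + v**2. Cubic part: -2*u**3 - 2*u**2*v + 2*u*v**2.
The quadratic part v**2 - u**2 = (v − u)(v + u) splits into two distinct linear factors, so there are two distinct tangent lines y − -3 = ±(x − 0) — this is a node (ordinary double point).
Classification: node.


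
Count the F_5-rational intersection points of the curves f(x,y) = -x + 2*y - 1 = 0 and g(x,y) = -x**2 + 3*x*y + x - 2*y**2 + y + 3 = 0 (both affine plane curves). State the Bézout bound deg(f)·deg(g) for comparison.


Common zeros: {(1, 1)}; count = 1; Bézout bound = 2.

deg(f) = 1, deg(g) = 2, so Bézout bound = 2.
Scan x ∈ F_5. For each x, list the y ∈ F_5 with f(x, y) ≡ 0 and those with g(x, y) ≡ 0 (mod 5); the common zeros in that column are the intersection.
  x = 0: f ≡ 0 at y ∈ {3}; g ≡ 0 at y ∈ {4}; common: ∅.
  x = 1: f ≡ 0 at y ∈ {1}; g ≡ 0 at y ∈ {1}; common: {1}.
  x = 2: f ≡ 0 at y ∈ {4}; g ≡ 0 at y ∈ ∅; common: ∅.
  x = 3: f ≡ 0 at y ∈ {2}; g ≡ 0 at y ∈ {1, 4}; common: ∅.
  x = 4: f ≡ 0 at y ∈ {0}; g ≡ 0 at y ∈ ∅; common: ∅.
Collecting: common zeros = {(1, 1)}, so the count is 1.
Comparison with the Bézout bound: 1 ≤ 2 = deg(f)·deg(g), as expected for curves with no common component (the affine F_5-count falls short of the bound because intersections may lie at infinity, over extension fields, or carry multiplicity).
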